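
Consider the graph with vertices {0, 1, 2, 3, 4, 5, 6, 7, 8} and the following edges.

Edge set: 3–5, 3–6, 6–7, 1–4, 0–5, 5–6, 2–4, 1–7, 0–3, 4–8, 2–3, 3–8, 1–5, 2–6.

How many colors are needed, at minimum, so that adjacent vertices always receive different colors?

3

3, 5, 6 form a triangle, so at least 3 colors are needed.
3 colors suffice: color a → {3, 4, 7}; color b → {0, 1, 6, 8}; color c → {2, 5}. No two adjacent vertices share a color.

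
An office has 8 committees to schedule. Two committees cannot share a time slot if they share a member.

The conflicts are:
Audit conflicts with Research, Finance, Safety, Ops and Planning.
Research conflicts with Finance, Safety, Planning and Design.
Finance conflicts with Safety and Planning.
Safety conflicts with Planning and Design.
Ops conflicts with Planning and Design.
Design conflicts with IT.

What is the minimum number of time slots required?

Audit, Research, Finance, Safety, Planning are mutually in conflict, so at least 5 time slots are needed.
5 time slots suffice: time slot 1 → {Audit, Design}; time slot 2 → {Planning, IT}; time slot 3 → {Research, Ops}; time slot 4 → {Safety}; time slot 5 → {Finance}. No two conflicting committees share a time slot.

5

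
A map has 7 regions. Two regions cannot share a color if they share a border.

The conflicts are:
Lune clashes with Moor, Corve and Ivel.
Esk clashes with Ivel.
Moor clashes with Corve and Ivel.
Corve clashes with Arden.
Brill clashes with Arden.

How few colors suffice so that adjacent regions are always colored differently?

3

Lune, Moor, Corve are mutually in conflict, so at least 3 colors are needed.
3 colors suffice: color 1 → {Esk, Moor, Arden}; color 2 → {Corve, Brill, Ivel}; color 3 → {Lune}. Every pair that conflicts lands in different colors.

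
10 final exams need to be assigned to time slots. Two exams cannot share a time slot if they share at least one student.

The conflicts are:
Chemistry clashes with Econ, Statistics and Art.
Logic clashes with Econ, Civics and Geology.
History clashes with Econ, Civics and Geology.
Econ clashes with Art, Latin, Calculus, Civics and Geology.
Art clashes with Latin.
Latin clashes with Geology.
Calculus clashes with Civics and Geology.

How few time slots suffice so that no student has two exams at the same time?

History, Econ, Civics pairwise conflict, so at least 3 time slots are needed.
3 time slots suffice: time slot 1 → {Econ, Statistics}; time slot 2 → {Art, Civics, Geology}; time slot 3 → {Chemistry, Logic, History, Latin, Calculus}. No two conflicting exams share a time slot.

3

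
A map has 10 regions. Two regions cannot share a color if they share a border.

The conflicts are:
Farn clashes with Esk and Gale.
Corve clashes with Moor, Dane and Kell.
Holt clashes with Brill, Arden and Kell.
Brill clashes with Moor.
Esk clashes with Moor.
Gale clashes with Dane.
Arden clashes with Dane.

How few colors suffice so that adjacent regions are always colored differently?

The cycle Holt-Kell-Corve-Moor-Brill-Holt has odd length 5, so it cannot be 2-colored; at least 3 colors are needed.
3 colors suffice: color 1 → {Farn, Corve, Holt}; color 2 → {Moor, Dane, Kell}; color 3 → {Brill, Esk, Gale, Arden}. Each listed conflict is separated.

3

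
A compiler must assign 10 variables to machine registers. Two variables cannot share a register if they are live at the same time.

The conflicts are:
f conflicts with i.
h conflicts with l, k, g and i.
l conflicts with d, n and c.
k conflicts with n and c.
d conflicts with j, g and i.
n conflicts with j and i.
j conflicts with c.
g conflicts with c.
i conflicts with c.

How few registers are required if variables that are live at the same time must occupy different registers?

j and c conflict, so at least 2 registers are needed.
2 registers suffice: register 1 → {f, h, d, n, c}; register 2 → {l, k, j, g, i}. Every pair that conflicts lands in different registers.

2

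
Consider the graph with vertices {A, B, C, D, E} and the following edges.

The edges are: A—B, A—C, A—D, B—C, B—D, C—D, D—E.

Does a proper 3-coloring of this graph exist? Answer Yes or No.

A, B, C, D are mutually adjacent (a clique of size 4), so at least 4 colors are needed.
So 3 colors are not enough.

No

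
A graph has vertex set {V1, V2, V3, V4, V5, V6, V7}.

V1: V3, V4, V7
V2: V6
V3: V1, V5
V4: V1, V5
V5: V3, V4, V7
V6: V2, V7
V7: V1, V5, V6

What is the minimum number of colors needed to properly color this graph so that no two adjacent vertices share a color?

V5 and V7 are adjacent, so at least 2 colors are needed.
2 colors suffice: color R → {V1, V5, V6}; color B → {V2, V3, V4, V7}. Every edge joins two different colors.

2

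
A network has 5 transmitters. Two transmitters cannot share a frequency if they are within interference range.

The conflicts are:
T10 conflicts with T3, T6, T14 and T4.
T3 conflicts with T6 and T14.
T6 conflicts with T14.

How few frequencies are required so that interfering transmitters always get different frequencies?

4

T10, T3, T6, T14 are mutually in conflict, so at least 4 frequencies are needed.
Using 4 frequencies: T10=1, T3=3, T6=2, T14=4, T4=2. Each listed conflict is separated.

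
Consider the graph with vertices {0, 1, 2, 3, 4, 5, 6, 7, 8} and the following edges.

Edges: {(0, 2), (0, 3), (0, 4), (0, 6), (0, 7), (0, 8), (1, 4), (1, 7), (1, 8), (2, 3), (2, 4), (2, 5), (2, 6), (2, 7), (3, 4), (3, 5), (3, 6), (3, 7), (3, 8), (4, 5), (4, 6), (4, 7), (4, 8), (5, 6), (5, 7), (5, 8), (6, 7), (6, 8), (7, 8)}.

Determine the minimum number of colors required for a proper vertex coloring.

0, 2, 3, 4, 6, 7 form a clique, so at least 6 colors are needed.
A valid assignment using 6 colors: 0=orange, 1=green, 2=yellow, 3=purple, 4=red, 5=orange, 6=green, 7=blue, 8=yellow. Every edge joins two different colors.

6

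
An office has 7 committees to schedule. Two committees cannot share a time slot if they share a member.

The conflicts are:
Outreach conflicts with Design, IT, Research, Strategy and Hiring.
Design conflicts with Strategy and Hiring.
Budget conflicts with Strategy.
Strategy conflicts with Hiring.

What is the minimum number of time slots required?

4

Outreach, Design, Strategy, Hiring are mutually in conflict, so at least 4 time slots are needed.
A valid assignment using 4 time slots: Outreach=1, Design=3, Budget=1, IT=2, Research=2, Strategy=2, Hiring=4. No two conflicting committees share a time slot.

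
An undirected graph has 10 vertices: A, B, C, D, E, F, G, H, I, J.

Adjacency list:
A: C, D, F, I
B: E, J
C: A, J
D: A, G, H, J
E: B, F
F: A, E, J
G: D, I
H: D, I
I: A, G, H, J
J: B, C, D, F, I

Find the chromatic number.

2

A and I are adjacent, so at least 2 colors are needed.
2 colors suffice: color 1 → {A, E, G, H, J}; color 2 → {B, C, D, F, I}. No two adjacent vertices share a color.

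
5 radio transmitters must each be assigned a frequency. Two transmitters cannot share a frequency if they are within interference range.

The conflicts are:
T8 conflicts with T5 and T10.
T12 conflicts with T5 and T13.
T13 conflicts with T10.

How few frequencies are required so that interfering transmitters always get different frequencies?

3

The cycle T10-T13-T12-T5-T8-T10 has odd length 5, so it cannot be 2-colored; at least 3 frequencies are needed.
3 frequencies suffice: T8=1, T12=1, T5=2, T13=2, T10=3. Every pair that conflicts lands in different frequencies.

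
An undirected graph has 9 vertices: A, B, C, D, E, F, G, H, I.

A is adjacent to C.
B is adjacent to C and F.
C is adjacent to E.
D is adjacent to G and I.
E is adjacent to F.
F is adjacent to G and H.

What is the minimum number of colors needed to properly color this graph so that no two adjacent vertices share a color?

2

A and C are adjacent, so at least 2 colors are needed.
2 colors suffice: color 1 → {C, D, F}; color 2 → {A, B, E, G, H, I}. Each edge has distinct colors on its endpoints.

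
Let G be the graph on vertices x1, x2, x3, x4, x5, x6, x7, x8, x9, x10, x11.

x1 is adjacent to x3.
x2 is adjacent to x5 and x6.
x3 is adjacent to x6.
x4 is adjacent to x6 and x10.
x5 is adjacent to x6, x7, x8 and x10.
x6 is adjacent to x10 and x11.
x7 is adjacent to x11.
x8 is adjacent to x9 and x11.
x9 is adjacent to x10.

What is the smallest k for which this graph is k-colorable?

x2, x5, x6 form a triangle, so at least 3 colors are needed.
3 colors suffice: color 1 → {x1, x6, x7, x8}; color 2 → {x3, x4, x5, x9, x11}; color 3 → {x2, x10}. Each edge has distinct colors on its endpoints.

3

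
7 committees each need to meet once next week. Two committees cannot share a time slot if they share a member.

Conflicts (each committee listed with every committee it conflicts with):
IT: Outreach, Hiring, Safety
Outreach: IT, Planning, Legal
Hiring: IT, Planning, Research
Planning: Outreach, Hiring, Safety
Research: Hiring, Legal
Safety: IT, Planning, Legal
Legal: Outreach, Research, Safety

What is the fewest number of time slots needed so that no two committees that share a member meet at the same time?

The cycle Hiring-Research-Legal-Outreach-IT-Hiring has odd length 5, so it cannot be 2-colored; at least 3 time slots are needed.
3 time slots suffice: time slot 1 → {Hiring, Legal}; time slot 2 → {IT, Planning, Research}; time slot 3 → {Outreach, Safety}. Every pair that conflicts lands in different time slots.

3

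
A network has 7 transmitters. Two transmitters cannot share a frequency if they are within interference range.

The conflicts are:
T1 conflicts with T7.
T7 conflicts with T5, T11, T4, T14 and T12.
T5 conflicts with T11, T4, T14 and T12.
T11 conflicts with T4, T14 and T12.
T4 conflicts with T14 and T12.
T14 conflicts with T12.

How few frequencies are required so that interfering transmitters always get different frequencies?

6

T7, T5, T11, T4, T14, T12 all conflict with each other, so at least 6 frequencies are needed.
6 frequencies suffice: frequency 1 → {T7}; frequency 2 → {T1, T14}; frequency 3 → {T11}; frequency 4 → {T5}; frequency 5 → {T4}; frequency 6 → {T12}. No two conflicting transmitters share a frequency.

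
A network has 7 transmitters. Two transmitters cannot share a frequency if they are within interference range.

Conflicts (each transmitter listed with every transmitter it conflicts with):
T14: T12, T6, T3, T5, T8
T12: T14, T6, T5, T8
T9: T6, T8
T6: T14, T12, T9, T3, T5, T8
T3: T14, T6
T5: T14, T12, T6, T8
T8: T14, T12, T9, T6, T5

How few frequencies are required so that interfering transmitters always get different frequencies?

5

T14, T12, T6, T5, T8 pairwise conflict, so at least 5 frequencies are needed.
5 frequencies suffice: frequency 1 → {T6}; frequency 2 → {T3, T8}; frequency 3 → {T14, T9}; frequency 4 → {T5}; frequency 5 → {T12}. Every pair that conflicts lands in different frequencies.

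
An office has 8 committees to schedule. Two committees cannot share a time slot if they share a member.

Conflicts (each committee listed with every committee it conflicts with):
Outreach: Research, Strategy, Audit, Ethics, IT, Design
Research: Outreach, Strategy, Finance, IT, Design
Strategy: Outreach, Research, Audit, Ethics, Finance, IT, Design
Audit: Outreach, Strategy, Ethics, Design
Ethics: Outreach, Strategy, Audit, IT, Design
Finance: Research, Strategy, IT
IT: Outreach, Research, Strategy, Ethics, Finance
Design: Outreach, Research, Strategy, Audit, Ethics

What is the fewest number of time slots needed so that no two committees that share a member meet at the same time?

Outreach, Strategy, Audit, Ethics, Design all conflict with each other, so at least 5 time slots are needed.
5 time slots suffice: time slot 1 → {Strategy}; time slot 2 → {Outreach, Finance}; time slot 3 → {Research, Ethics}; time slot 4 → {IT, Design}; time slot 5 → {Audit}. Every pair that conflicts lands in different time slots.

5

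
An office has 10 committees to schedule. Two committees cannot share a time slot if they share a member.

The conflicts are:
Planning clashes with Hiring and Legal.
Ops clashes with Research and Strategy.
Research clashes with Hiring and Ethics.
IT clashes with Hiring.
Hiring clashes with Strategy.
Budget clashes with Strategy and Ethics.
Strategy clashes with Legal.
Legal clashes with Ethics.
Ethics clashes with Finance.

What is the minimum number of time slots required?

The cycle Legal-Planning-Hiring-Research-Ethics-Legal has odd length 5, so it cannot be 2-colored; at least 3 time slots are needed.
3 time slots suffice: time slot 1 → {Ops, Hiring, Ethics}; time slot 2 → {Planning, Research, IT, Strategy, Finance}; time slot 3 → {Budget, Legal}. No two conflicting committees share a time slot.

3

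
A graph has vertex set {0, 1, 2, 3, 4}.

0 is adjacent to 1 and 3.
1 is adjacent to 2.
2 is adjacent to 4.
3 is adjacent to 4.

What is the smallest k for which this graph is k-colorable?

3

The cycle 0-1-2-4-3-0 has odd length 5, so it cannot be 2-colored; at least 3 colors are needed.
3 colors suffice: 0=c, 1=b, 2=a, 3=a, 4=b. Every edge joins two different colors.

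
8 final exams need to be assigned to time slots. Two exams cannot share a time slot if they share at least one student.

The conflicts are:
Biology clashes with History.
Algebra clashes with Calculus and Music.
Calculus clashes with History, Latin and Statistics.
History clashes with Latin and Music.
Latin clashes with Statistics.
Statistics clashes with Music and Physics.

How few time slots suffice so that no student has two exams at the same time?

Calculus, Latin, Statistics are mutually in conflict, so at least 3 time slots are needed.
3 time slots suffice: time slot 1 → {Algebra, History, Statistics}; time slot 2 → {Biology, Calculus, Music, Physics}; time slot 3 → {Latin}. Each listed conflict is separated.

3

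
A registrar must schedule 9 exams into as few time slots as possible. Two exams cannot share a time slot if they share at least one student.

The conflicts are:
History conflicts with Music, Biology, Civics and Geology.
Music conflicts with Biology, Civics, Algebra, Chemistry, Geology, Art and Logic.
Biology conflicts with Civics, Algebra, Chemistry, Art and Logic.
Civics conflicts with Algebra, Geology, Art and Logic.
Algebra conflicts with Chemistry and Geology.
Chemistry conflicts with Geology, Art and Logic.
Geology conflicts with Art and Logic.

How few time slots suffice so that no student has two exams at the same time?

4

Music, Biology, Civics, Art all conflict with each other, so at least 4 time slots are needed.
A valid assignment using 4 time slots: History=4, Music=1, Biology=3, Civics=2, Algebra=4, Chemistry=2, Geology=3, Art=4, Logic=4. Every pair that conflicts lands in different time slots.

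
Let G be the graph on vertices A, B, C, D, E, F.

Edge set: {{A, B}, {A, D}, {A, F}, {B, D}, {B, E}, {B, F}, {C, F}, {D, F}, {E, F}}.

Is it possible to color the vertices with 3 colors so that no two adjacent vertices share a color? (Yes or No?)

A, B, D, F are mutually adjacent (a clique of size 4), so at least 4 colors are needed.
So 3 colors are not enough.

No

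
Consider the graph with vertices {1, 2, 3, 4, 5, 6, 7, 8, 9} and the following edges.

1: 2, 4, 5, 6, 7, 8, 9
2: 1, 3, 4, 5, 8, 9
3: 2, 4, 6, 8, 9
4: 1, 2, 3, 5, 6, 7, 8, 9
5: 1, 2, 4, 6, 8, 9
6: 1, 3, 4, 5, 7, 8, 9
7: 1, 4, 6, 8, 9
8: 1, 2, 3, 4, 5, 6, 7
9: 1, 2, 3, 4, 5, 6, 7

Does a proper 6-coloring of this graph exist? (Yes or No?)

The chromatic number is 5. 1, 2, 4, 5, 8 are mutually adjacent (a clique of size 5), so at least 5 colors are needed.
One proper 5-coloring: 1=green, 2=yellow, 3=green, 4=red, 5=purple, 6=yellow, 7=purple, 8=blue, 9=blue.
Since 6 ≥ 5, a proper 6-coloring certainly exists.

Yes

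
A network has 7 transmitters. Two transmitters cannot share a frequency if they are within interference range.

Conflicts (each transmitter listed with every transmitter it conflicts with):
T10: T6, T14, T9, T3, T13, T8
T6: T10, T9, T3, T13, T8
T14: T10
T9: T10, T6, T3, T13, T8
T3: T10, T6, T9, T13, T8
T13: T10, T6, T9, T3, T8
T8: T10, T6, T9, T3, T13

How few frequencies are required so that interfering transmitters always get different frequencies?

T10, T6, T9, T3, T13, T8 all conflict with each other, so at least 6 frequencies are needed.
6 frequencies suffice: frequency 1 → {T10}; frequency 2 → {T14, T8}; frequency 3 → {T6}; frequency 4 → {T9}; frequency 5 → {T13}; frequency 6 → {T3}. Every pair that conflicts lands in different frequencies.

6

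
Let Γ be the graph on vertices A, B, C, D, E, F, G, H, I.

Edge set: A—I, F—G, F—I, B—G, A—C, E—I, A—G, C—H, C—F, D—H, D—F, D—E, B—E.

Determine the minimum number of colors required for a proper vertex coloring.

3

The cycle E-I-F-G-B-E has odd length 5, so it cannot be 2-colored; at least 3 colors are needed.
3 colors suffice: color 1 → {A, E, F, H}; color 2 → {C, D, G, I}; color 3 → {B}. Every edge joins two different colors.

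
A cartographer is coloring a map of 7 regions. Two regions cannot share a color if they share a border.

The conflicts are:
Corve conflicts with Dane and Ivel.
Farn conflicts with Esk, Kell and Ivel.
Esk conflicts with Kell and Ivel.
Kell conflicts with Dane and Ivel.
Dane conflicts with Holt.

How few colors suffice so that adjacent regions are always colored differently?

4

Farn, Esk, Kell, Ivel are mutually in conflict, so at least 4 colors are needed.
A valid assignment using 4 colors: Corve=1, Farn=3, Esk=4, Kell=1, Dane=2, Holt=1, Ivel=2. Each listed conflict is separated.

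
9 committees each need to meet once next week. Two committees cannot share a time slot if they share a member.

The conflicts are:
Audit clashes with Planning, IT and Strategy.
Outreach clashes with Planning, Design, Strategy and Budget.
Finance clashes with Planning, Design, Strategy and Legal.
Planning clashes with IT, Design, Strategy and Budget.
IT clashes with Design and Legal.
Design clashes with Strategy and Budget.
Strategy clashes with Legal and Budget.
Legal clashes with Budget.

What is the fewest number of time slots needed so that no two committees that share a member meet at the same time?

5

Outreach, Planning, Design, Strategy, Budget all conflict with each other, so at least 5 time slots are needed.
Using 5 time slots: Audit=3, Outreach=5, Finance=4, Planning=2, IT=1, Design=3, Strategy=1, Legal=2, Budget=4. No two conflicting committees share a time slot.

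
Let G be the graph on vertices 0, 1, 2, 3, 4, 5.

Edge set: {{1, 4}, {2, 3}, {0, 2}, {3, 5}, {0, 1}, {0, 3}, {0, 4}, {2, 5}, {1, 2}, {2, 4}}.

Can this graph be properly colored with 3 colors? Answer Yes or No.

0, 1, 2, 4 are pairwise adjacent (a clique of size 4), so at least 4 colors are needed.
So 3 colors are not enough.

No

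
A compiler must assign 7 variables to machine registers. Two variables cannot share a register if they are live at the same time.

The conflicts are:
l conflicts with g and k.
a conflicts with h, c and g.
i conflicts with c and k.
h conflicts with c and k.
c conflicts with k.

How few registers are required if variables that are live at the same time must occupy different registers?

3

i, c, k all conflict with each other, so at least 3 registers are needed.
Using 3 registers: l=3, a=2, i=3, h=3, c=1, g=1, k=2. Every pair that conflicts lands in different registers.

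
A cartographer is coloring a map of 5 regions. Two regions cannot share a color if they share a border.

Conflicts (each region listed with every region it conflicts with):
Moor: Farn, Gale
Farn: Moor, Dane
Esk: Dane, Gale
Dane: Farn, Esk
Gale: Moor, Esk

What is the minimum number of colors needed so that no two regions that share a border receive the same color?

The cycle Gale-Moor-Farn-Dane-Esk-Gale has odd length 5, so it cannot be 2-colored; at least 3 colors are needed.
3 colors suffice: color 1 → {Farn, Esk}; color 2 → {Dane, Gale}; color 3 → {Moor}. Every pair that conflicts lands in different colors.

3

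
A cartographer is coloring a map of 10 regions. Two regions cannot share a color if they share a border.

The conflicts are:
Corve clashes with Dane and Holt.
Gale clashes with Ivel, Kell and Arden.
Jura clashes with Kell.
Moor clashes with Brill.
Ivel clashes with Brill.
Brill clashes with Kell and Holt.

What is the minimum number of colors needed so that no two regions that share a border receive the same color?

2

Gale and Ivel conflict, so at least 2 colors are needed.
A valid assignment using 2 colors: Corve=1, Gale=1, Jura=1, Moor=2, Ivel=2, Brill=1, Kell=2, Dane=2, Holt=2, Arden=2. Each listed conflict is separated.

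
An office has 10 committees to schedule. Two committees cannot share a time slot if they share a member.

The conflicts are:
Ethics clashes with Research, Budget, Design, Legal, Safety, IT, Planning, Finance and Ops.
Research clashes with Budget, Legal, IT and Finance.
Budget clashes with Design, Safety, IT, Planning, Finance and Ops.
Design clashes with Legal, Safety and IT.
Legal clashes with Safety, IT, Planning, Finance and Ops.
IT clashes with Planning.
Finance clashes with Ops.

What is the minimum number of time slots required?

4

Ethics, Research, Budget, IT all conflict with each other, so at least 4 time slots are needed.
Using 4 time slots: Ethics=1, Research=4, Budget=2, Design=4, Legal=2, Safety=3, IT=3, Planning=4, Finance=3, Ops=4. Every pair that conflicts lands in different time slots.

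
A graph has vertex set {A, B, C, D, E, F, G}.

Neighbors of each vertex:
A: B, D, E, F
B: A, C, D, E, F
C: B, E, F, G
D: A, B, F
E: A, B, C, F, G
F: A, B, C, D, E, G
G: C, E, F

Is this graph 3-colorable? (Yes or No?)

A, B, D, F form a clique, so at least 4 colors are needed.
So 3 colors are not enough.

No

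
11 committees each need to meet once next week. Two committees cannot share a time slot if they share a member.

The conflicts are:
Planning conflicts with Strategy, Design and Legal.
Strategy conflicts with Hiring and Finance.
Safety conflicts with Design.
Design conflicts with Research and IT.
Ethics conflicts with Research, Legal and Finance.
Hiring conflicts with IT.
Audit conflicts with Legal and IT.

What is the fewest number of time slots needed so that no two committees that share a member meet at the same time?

The cycle Design-Planning-Strategy-Hiring-IT-Design has odd length 5, so it cannot be 2-colored; at least 3 time slots are needed.
Using 3 time slots: Planning=3, Strategy=1, Safety=2, Design=1, Ethics=1, Research=2, Hiring=3, Audit=1, Legal=2, Finance=2, IT=2. Each listed conflict is separated.

3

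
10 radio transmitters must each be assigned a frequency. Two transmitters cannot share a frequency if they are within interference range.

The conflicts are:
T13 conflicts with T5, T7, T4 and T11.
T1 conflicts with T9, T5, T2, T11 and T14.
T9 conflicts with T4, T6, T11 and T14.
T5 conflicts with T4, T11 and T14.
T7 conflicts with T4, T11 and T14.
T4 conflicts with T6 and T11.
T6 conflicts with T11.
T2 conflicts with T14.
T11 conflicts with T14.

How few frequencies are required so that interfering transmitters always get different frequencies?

T9, T4, T6, T11 pairwise conflict, so at least 4 frequencies are needed.
4 frequencies suffice: T13=4, T1=4, T9=3, T5=3, T7=3, T4=2, T6=4, T2=1, T11=1, T14=2. Every pair that conflicts lands in different frequencies.

4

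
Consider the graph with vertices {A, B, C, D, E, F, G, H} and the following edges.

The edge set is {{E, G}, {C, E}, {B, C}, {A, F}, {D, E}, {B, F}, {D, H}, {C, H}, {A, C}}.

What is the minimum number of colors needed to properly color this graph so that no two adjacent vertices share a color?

D and H are adjacent, so at least 2 colors are needed.
2 colors suffice: color red → {C, D, F, G}; color blue → {A, B, E, H}. Each edge has distinct colors on its endpoints.

2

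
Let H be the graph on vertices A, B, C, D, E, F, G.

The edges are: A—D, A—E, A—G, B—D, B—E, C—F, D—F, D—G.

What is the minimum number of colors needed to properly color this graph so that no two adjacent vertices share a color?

3

A, D, G are mutually adjacent, so at least 3 colors are needed.
3 colors suffice: color red → {C, D, E}; color blue → {A, B, F}; color green → {G}. Each edge has distinct colors on its endpoints.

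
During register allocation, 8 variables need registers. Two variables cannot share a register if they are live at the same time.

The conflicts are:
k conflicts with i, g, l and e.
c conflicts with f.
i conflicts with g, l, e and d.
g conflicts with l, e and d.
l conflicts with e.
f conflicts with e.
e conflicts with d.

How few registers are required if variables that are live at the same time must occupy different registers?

k, i, g, l, e are mutually in conflict, so at least 5 registers are needed.
A valid assignment using 5 registers: k=4, c=1, i=3, g=2, l=5, f=2, e=1, d=4. Each listed conflict is separated.

5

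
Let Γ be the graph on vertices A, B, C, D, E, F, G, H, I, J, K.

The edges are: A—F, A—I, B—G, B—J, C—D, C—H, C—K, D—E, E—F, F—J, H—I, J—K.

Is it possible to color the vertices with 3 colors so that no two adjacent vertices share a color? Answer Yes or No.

Yes

The chromatic number is 3. The cycle H-C-K-J-F-A-I-H has odd length 7, so it cannot be 2-colored; at least 3 colors are needed.
3 colors suffice: color red → {C, E, G, I, J}; color blue → {B, D, F, H, K}; color green → {A}.
That is already a proper 3-coloring.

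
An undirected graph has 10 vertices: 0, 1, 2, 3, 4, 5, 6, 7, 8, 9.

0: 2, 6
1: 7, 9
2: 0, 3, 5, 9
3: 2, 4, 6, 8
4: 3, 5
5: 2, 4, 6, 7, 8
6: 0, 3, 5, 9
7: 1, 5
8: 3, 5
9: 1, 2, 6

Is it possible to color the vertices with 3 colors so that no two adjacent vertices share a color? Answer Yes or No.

Yes

The chromatic number is 3. The cycle 1-7-5-2-9-1 has odd length 5, so it cannot be 2-colored; at least 3 colors are needed.
3 colors suffice: color a → {0, 3, 5, 9}; color b → {2, 4, 6, 7, 8}; color c → {1}.
That is already a proper 3-coloring.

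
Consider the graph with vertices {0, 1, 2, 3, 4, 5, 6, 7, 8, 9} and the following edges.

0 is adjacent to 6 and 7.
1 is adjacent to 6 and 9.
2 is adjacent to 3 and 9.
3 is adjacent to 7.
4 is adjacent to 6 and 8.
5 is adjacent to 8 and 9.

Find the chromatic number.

3

The cycle 3-2-9-1-6-0-7-3 has odd length 7, so it cannot be 2-colored; at least 3 colors are needed.
3 colors suffice: color a → {6, 7, 8, 9}; color b → {0, 1, 3, 4, 5}; color c → {2}. No two adjacent vertices share a color.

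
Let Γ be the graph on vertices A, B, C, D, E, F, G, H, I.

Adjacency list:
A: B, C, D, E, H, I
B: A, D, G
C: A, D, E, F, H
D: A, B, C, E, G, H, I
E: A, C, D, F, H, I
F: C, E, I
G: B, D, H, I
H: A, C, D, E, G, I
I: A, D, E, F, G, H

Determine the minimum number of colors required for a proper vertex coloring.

5

A, C, D, E, H are pairwise adjacent (a clique of size 5), so at least 5 colors are needed.
A valid assignment using 5 colors: A=3, B=2, C=4, D=1, E=5, F=1, G=3, H=2, I=4. Each edge has distinct colors on its endpoints.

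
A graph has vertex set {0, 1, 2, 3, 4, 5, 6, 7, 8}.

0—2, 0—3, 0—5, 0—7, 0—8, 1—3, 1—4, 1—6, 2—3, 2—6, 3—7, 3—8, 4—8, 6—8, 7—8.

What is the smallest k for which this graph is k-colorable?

4

0, 3, 7, 8 form a clique, so at least 4 colors are needed.
4 colors suffice: 0=c, 1=b, 2=b, 3=a, 4=a, 5=a, 6=a, 7=d, 8=b. No two adjacent vertices share a color.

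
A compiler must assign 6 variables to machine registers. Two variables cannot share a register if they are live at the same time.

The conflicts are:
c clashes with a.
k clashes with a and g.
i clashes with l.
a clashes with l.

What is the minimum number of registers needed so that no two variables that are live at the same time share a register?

k and a conflict, so at least 2 registers are needed.
2 registers suffice: c=2, k=2, i=1, a=1, l=2, g=1. No two conflicting variables share a register.

2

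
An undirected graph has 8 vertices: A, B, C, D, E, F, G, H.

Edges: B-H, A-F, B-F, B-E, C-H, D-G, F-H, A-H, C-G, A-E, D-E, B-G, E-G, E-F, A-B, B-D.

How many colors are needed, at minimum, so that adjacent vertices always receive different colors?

B, D, E, G form a clique, so at least 4 colors are needed.
4 colors suffice: color red → {B, C}; color blue → {E, H}; color green → {F, G}; color yellow → {A, D}. Every edge joins two different colors.

4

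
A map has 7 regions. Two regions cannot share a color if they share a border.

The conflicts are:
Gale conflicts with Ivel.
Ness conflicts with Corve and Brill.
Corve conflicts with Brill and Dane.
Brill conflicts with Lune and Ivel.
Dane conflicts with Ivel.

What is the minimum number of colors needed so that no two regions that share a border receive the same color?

3

Ness, Corve, Brill are mutually in conflict, so at least 3 colors are needed.
A valid assignment using 3 colors: Gale=1, Ness=3, Corve=2, Brill=1, Dane=1, Lune=2, Ivel=2. Each listed conflict is separated.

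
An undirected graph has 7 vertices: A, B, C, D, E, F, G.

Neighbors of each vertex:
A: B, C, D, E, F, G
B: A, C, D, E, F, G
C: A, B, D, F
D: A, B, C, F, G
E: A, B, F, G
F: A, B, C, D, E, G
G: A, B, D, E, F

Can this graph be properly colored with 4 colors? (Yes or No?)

A, B, D, F, G are pairwise adjacent (a clique of size 5), so at least 5 colors are needed.
So 4 colors are not enough.

No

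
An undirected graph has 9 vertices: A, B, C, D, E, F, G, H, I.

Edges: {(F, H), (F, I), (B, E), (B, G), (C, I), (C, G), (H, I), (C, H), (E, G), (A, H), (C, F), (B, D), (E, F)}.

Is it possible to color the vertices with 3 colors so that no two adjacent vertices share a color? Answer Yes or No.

C, F, H, I are pairwise adjacent (a clique of size 4), so at least 4 colors are needed.
So 3 colors are not enough.

No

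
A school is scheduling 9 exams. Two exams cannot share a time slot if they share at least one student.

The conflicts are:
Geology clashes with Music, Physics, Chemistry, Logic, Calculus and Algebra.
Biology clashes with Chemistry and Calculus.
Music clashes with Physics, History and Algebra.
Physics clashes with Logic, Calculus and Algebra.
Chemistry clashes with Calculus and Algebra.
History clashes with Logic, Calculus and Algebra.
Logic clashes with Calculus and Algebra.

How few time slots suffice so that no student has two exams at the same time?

4

Geology, Physics, Logic, Calculus all conflict with each other, so at least 4 time slots are needed.
A valid assignment using 4 time slots: Geology=2, Biology=2, Music=4, Physics=3, Chemistry=3, History=2, Logic=4, Calculus=1, Algebra=1. Every pair that conflicts lands in different time slots.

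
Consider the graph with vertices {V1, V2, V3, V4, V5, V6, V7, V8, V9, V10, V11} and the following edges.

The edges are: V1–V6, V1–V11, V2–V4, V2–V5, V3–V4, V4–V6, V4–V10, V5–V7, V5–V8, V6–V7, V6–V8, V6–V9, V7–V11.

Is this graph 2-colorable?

No

The cycle V6-V4-V2-V5-V7-V6 has odd length 5, so it cannot be 2-colored; at least 3 colors are needed.
So 2 colors are not enough.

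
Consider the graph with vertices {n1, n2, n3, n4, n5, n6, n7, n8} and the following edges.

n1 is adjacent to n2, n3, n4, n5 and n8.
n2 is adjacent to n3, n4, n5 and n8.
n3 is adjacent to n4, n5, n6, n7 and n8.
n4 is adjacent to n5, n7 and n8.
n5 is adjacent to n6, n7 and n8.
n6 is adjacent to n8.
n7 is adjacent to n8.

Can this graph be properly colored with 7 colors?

Yes

The chromatic number is 6. n1, n2, n3, n4, n5, n8 are pairwise adjacent (a clique of size 6), so at least 6 colors are needed.
6 colors suffice: color 1 → {n3}; color 2 → {n5}; color 3 → {n8}; color 4 → {n4, n6}; color 5 → {n2, n7}; color 6 → {n1}.
Since 7 ≥ 6, a proper 7-coloring certainly exists.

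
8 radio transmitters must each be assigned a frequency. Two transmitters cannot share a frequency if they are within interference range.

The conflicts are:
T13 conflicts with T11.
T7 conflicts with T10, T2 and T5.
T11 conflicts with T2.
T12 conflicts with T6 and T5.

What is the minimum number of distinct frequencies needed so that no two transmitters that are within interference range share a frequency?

2

T12 and T5 conflict, so at least 2 frequencies are needed.
Using 2 frequencies: T13=2, T7=1, T11=1, T10=2, T12=1, T6=2, T2=2, T5=2. No two conflicting transmitters share a frequency.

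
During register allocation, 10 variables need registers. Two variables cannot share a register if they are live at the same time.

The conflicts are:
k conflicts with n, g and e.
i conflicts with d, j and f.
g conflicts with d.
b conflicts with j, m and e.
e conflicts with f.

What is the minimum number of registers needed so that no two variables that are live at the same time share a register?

The cycle j-b-e-f-i-j has odd length 5, so it cannot be 2-colored; at least 3 registers are needed.
3 registers suffice: register 1 → {n, i, g, m, e}; register 2 → {k, b, d, f}; register 3 → {j}. No two conflicting variables share a register.

3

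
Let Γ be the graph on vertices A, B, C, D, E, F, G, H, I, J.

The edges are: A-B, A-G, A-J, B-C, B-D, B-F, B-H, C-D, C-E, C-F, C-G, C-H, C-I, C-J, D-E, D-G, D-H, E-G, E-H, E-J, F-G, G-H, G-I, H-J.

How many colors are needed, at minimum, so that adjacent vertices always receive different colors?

C, D, E, G, H are pairwise adjacent (a clique of size 5), so at least 5 colors are needed.
5 colors suffice: color 1 → {A, C}; color 2 → {B, G, J}; color 3 → {F, H, I}; color 4 → {D}; color 5 → {E}. Every edge joins two different colors.

5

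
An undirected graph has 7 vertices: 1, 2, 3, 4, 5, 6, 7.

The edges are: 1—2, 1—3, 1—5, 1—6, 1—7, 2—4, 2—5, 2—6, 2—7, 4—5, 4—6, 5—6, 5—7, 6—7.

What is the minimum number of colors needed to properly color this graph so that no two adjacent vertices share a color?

1, 2, 5, 6, 7 are mutually adjacent (a clique of size 5), so at least 5 colors are needed.
One proper 5-coloring: 1=red, 2=green, 3=blue, 4=red, 5=blue, 6=yellow, 7=purple. Each edge has distinct colors on its endpoints.

5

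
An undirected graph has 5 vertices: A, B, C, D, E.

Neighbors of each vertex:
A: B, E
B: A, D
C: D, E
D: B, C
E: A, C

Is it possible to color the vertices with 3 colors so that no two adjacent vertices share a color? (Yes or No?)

The chromatic number is 3. The cycle A-E-C-D-B-A has odd length 5, so it cannot be 2-colored; at least 3 colors are needed.
A valid assignment using 3 colors: A=green, B=red, C=red, D=blue, E=blue.
That is already a proper 3-coloring.

Yes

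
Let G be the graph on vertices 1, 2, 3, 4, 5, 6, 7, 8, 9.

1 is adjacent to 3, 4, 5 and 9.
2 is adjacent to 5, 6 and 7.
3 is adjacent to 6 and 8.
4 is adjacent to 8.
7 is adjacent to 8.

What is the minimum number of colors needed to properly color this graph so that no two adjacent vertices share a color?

The cycle 2-5-1-3-6-2 has odd length 5, so it cannot be 2-colored; at least 3 colors are needed.
3 colors suffice: 1=red, 2=red, 3=blue, 4=blue, 5=blue, 6=green, 7=blue, 8=red, 9=blue. No two adjacent vertices share a color.

3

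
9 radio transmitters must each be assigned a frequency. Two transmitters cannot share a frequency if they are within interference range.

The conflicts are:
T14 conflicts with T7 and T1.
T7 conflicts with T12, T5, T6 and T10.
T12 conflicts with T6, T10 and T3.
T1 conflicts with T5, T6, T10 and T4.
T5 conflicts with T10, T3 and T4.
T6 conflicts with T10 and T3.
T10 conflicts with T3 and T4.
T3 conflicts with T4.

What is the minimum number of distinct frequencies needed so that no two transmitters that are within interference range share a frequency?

T12, T6, T10, T3 pairwise conflict, so at least 4 frequencies are needed.
4 frequencies suffice: T14=1, T7=2, T12=4, T1=2, T5=3, T6=3, T10=1, T3=2, T4=4. No two conflicting transmitters share a frequency.

4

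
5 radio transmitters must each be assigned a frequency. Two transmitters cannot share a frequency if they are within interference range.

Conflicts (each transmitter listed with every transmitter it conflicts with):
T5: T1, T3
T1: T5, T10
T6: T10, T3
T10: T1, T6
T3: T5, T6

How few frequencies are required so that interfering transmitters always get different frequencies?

3

The cycle T1-T10-T6-T3-T5-T1 has odd length 5, so it cannot be 2-colored; at least 3 frequencies are needed.
3 frequencies suffice: T5=3, T1=1, T6=1, T10=2, T3=2. Each listed conflict is separated.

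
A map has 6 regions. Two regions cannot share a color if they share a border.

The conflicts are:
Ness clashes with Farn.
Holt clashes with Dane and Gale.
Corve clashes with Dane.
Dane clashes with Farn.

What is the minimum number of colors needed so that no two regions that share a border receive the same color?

2

Dane and Farn conflict, so at least 2 colors are needed.
A valid assignment using 2 colors: Ness=1, Holt=2, Corve=2, Dane=1, Gale=1, Farn=2. Every pair that conflicts lands in different colors.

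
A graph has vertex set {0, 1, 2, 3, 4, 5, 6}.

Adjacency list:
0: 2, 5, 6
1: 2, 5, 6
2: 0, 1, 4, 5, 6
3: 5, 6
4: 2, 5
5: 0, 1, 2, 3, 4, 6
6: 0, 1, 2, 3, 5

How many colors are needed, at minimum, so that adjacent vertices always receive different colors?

4

1, 2, 5, 6 are mutually adjacent (a clique of size 4), so at least 4 colors are needed.
4 colors suffice: 0=yellow, 1=yellow, 2=green, 3=green, 4=blue, 5=red, 6=blue. Each edge has distinct colors on its endpoints.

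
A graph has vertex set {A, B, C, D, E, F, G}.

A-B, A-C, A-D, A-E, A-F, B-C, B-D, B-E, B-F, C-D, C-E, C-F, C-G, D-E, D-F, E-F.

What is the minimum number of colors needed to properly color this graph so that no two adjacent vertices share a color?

A, B, C, D, E, F are mutually adjacent (a clique of size 6), so at least 6 colors are needed.
One proper 6-coloring: A=5, B=6, C=1, D=3, E=4, F=2, G=2. No two adjacent vertices share a color.

6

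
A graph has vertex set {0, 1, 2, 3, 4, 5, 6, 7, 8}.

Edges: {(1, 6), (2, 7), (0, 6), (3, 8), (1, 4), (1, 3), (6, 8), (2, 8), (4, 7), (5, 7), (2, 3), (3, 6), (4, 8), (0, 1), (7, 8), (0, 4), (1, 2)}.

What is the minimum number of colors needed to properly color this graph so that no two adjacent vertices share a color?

1, 2, 3 form a triangle, so at least 3 colors are needed.
3 colors suffice: 0=green, 1=red, 2=blue, 3=green, 4=blue, 5=red, 6=blue, 7=green, 8=red. Each edge has distinct colors on its endpoints.

3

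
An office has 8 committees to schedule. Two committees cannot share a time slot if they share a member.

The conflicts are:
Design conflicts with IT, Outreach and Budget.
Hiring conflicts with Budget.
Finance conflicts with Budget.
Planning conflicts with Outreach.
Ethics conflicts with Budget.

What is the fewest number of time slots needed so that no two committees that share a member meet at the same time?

2

Planning and Outreach conflict, so at least 2 time slots are needed.
2 time slots suffice: time slot 1 → {IT, Outreach, Budget}; time slot 2 → {Design, Hiring, Finance, Planning, Ethics}. No two conflicting committees share a time slot.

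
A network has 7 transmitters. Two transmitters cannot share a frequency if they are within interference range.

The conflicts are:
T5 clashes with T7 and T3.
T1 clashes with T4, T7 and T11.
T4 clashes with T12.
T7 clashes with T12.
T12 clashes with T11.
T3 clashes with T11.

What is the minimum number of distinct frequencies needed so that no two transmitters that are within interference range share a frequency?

3

The cycle T7-T12-T11-T3-T5-T7 has odd length 5, so it cannot be 2-colored; at least 3 frequencies are needed.
3 frequencies suffice: frequency 1 → {T4, T7, T11}; frequency 2 → {T1, T12, T3}; frequency 3 → {T5}. No two conflicting transmitters share a frequency.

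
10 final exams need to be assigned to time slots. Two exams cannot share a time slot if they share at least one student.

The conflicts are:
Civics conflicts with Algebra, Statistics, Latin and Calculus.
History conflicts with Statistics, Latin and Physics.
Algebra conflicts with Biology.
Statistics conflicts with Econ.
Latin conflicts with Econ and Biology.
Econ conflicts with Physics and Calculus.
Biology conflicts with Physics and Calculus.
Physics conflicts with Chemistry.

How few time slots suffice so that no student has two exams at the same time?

Civics and Statistics conflict, so at least 2 time slots are needed.
A valid assignment using 2 time slots: Civics=1, History=1, Algebra=2, Statistics=2, Latin=2, Econ=1, Biology=1, Physics=2, Calculus=2, Chemistry=1. Every pair that conflicts lands in different time slots.

2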